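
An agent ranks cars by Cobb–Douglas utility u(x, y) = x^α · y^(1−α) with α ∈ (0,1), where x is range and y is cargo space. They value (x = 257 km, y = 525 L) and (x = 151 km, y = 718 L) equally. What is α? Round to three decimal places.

The Cobb–Douglas utilities coincide, so 257^α·525^(1−α) = 151^α·718^(1−α).
Rearrange to (257/151)^α = (718/525)^(1−α) and take logs: α·0.531796 = (1−α)·0.313071.
With A = 0.531796 and B = 0.313071: α·A = (1−α)·B, so α = B/(A+B) = 0.313071/0.844867 ≈ 0.371.

α ≈ 0.371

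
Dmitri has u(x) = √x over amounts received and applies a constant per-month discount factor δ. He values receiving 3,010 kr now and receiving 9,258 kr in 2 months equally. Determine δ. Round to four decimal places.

δ ≈ 0.7551

Equating discounted utilities: u(3010) = δ^2·u(9258) ⇒ δ^2 = u(3010)/u(9258).
With u(x) = √x: δ^2 = √3010/√9258 = √(3010/9258) = 0.57020.
So δ = 0.57020^(1/2) ≈ 0.7551.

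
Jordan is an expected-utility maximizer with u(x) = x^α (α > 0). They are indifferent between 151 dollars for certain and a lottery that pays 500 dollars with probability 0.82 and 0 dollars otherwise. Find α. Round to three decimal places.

Since u(0) = 0, the lottery's EU is 0.82·500^α.
Setting u(151) equal to that: 151^α = 0.82·500^α ⇒ (151/500)^α = 0.82.
α = ln(0.82) / ln(151/500) = -0.198451/-1.197328 ≈ 0.166.

α ≈ 0.166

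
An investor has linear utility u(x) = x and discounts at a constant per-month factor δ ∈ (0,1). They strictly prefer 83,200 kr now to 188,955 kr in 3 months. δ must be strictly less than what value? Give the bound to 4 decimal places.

δ < 0.7608

Under u(x) = x this choice says 83200 > δ^3·188955.
So δ^3 < 83200/188955 = 0.44032; taking the cube root of both positive sides preserves the inequality.
δ < (83200/188955)^(1/3) ≈ 0.7608.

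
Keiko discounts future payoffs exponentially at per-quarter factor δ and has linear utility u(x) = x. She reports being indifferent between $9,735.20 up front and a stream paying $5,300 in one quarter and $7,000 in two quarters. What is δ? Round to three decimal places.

δ ≈ 0.860

Present value of the stream is 5300·δ + 7000·δ². Indifference gives 5300δ + 7000δ² = 9735.20.
So 7000δ² + 5300δ − 9735.20 = 0.
The positive root is δ = [−5300 + √(5300² + 4·7000·9735.20)] / (2·7000) = (−5300 + 17340.000)/14000 ≈ 0.860.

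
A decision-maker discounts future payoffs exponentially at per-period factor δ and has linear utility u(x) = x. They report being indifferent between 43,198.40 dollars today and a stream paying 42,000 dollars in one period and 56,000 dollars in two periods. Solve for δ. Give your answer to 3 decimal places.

Present value of the stream is 42000·δ + 56000·δ². Indifference gives 42000δ + 56000δ² = 43198.40.
So 56000δ² + 42000δ − 43198.40 = 0.
By the quadratic formula (taking the positive root), δ = (−42000 + √11440441600.00) / 112000 ≈ 0.580.

δ ≈ 0.580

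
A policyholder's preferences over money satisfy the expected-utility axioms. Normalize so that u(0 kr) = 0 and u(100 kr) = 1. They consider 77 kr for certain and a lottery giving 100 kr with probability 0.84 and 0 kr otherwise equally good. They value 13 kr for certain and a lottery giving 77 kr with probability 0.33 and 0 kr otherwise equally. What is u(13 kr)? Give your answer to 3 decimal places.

0.277

The first gamble pins u(77 kr): it must equal 0.84·1 + 0.16·0 = 0.84.
Then u(13 kr) = 0.33·u(77 kr) + 0.67·u(0 kr) = 0.33·0.84 + 0.67·0.00 = 0.2772.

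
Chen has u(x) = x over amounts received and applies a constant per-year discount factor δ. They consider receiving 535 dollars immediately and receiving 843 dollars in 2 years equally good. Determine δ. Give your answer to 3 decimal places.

The payoff in 2 years is discounted by δ^2, so u(535) = δ^2·u(843) and δ^2 = u(535)/u(843).
With u(x) = x: δ^2 = 535/843 = 0.63464.
Taking the square root: δ = 0.63464^(1/2) ≈ 0.797.

δ ≈ 0.797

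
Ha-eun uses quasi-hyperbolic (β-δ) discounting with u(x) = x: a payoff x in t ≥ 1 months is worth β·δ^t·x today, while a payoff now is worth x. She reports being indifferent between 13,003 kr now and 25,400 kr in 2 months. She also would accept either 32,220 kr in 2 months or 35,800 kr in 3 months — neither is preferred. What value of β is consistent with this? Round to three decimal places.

Both payoffs in the second observation are in the future, so β drops out: δ^2·32220 = δ^3·35800 ⇒ δ = 32220/35800 = 0.90000.
Now use the now-vs-future pair: 13003 = β·δ^2·25400 gives β = 13003/(0.81000·25400) ≈ 0.632.

β ≈ 0.632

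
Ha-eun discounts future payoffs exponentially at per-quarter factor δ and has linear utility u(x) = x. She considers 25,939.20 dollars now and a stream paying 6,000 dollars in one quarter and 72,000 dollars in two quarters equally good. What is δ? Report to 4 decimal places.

δ ≈ 0.5600

Present value of the stream is 6000·δ + 72000·δ². Indifference gives 6000δ + 72000δ² = 25939.20.
Rearranged: 72000δ² + 6000δ − 25939.20 = 0.
By the quadratic formula (taking the positive root), δ = (−6000 + √7506489600.00) / 144000 ≈ 0.5600.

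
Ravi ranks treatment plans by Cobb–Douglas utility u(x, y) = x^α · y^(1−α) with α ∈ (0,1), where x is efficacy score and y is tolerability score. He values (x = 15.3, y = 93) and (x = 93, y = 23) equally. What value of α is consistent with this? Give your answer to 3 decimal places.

α ≈ 0.436

The Cobb–Douglas utilities coincide, so 15.3^α·93^(1−α) = 93^α·23^(1−α).
Taking logs: α·ln 15.3 + (1−α)·ln 93 = α·ln 93 + (1−α)·ln 23, i.e. α·-1.804747 = (1−α)·-1.397105.
So α/(1−α) = (-1.397105)/(-1.804747) = 0.774128, and α = 0.774128/1.774128 ≈ 0.436.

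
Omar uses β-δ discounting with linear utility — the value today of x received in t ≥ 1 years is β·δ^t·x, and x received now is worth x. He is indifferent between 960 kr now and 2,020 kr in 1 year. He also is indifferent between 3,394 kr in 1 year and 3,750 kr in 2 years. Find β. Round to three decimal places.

β ≈ 0.525

From the later pair, β·δ^1·3394 = β·δ^2·3750; dividing through, δ = 3394/3750 = 0.90507.
Substituting δ into 960 = β·δ·2020: β = 960/(1828.235) ≈ 0.525.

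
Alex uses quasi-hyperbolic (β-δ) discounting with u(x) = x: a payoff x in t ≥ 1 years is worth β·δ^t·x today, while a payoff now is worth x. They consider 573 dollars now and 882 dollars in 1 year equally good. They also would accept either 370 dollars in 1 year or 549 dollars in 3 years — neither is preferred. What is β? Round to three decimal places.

β ≈ 0.791

From the later pair, β·δ^1·370 = β·δ^3·549; dividing through, δ^2 = 370/549 = 0.67395, so δ = 0.82095.
The first indifference: 573 = β·δ·882, so β = 573/(δ·882) = 573/(0.82095·882) ≈ 0.791.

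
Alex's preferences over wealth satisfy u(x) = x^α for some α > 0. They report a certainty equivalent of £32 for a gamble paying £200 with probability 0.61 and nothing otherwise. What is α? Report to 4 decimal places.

Since u(0) = 0, the lottery's EU is 0.61·200^α.
Indifference: 32^α = 0.61·200^α, so (32/200)^α = 0.61.
Take logs: α = ln 0.61 / ln(32/200) ≈ 0.269727.

α ≈ 0.2697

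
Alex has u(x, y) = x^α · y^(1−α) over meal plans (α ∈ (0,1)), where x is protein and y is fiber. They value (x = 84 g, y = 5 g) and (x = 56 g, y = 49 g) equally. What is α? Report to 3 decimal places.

α ≈ 0.849

The Cobb–Douglas utilities coincide, so 84^α·5^(1−α) = 56^α·49^(1−α).
Taking logs: α·ln 84 + (1−α)·ln 5 = α·ln 56 + (1−α)·ln 49, i.e. α·0.405465 = (1−α)·2.282382.
So α/(1−α) = (2.282382)/(0.405465) = 5.629048, and α = 5.629048/6.629048 ≈ 0.849.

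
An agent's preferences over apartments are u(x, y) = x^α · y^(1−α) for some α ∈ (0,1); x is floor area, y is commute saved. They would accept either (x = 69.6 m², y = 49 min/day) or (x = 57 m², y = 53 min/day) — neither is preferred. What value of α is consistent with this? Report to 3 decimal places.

α ≈ 0.282

Indifference: 69.6^α · 49^(1−α) = 57^α · 53^(1−α).
Taking logs: α·ln 69.6 + (1−α)·ln 49 = α·ln 57 + (1−α)·ln 53, i.e. α·0.199713 = (1−α)·0.078472.
With A = 0.199713 and B = 0.078472: α·A = (1−α)·B, so α = B/(A+B) = 0.078472/0.278185 ≈ 0.282.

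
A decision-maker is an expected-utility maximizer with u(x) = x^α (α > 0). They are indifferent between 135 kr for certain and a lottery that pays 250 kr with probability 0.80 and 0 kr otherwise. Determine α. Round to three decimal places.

EU(lottery) = 0.80·250^α + 0.20·0 = 0.80·250^α.
Setting u(135) equal to that: 135^α = 0.80·250^α ⇒ (135/250)^α = 0.80.
α = ln(0.80) / ln(135/250) = -0.223144/-0.616186 ≈ 0.362.

α ≈ 0.362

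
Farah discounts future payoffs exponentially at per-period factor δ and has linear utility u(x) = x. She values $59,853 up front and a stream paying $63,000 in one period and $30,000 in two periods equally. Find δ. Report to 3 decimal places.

Equating present values: 59853 = 63000δ + 30000δ².
That is, 30000δ² + 63000δ − 59853 = 0, a quadratic in δ.
By the quadratic formula (taking the positive root), δ = (−63000 + √11151360000.00) / 60000 ≈ 0.710.

δ ≈ 0.710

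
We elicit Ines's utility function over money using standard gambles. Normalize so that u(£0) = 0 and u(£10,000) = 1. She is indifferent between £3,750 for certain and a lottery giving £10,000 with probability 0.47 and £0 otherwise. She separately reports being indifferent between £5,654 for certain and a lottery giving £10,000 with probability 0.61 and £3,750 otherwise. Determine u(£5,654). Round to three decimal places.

First, u(£3,750) = 0.47·u(£10,000) + 0.53·u(£0) = 0.47.
Then u(£5,654) = 0.61·u(£10,000) + 0.39·u(£3,750) = 0.61·1.00 + 0.39·0.47 = 0.7933.

0.793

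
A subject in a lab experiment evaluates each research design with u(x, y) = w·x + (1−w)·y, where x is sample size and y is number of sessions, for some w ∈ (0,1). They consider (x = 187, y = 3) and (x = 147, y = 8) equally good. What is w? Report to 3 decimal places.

w = 0.111

Indifference: w·187 + (1−w)·3 = w·147 + (1−w)·8.
w·(187−147) = (1−w)·(8−3), i.e. w·40 = (1−w)·5.
So w/(1−w) = 5/40 = 0.1250, giving w = 5/(40+5) = 0.111.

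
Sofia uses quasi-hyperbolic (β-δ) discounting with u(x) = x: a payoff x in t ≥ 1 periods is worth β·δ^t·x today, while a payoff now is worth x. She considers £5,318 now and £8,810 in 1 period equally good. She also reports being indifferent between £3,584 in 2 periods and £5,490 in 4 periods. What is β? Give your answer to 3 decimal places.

β ≈ 0.747

Both payoffs in the second observation are in the future, so β drops out: δ^2·3584 = δ^4·5490 ⇒ δ^2 = 3584/5490 = 0.65282, so δ = 0.80797.
The first indifference: 5318 = β·δ·8810, so β = 5318/(δ·8810) = 5318/(0.80797·8810) ≈ 0.747.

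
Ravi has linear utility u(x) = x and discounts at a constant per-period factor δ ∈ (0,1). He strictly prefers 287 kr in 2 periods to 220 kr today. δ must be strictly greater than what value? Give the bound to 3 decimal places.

Under u(x) = x this choice says 220 < δ^2·287.
So δ^2 > 220/287 = 0.76655; taking the square root of both positive sides preserves the inequality.
δ > (220/287)^(1/2) ≈ 0.876.

δ > 0.876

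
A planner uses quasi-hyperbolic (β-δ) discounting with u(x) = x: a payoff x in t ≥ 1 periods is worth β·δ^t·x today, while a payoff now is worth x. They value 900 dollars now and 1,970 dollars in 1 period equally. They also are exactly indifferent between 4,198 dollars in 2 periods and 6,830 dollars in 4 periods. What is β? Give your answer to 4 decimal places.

β ≈ 0.5827

Both payoffs in the second observation are in the future, so β drops out: δ^2·4198 = δ^4·6830 ⇒ δ^2 = 4198/6830 = 0.61464, so δ = 0.78399.
The first indifference: 900 = β·δ·1970, so β = 900/(δ·1970) = 900/(0.78399·1970) ≈ 0.5827.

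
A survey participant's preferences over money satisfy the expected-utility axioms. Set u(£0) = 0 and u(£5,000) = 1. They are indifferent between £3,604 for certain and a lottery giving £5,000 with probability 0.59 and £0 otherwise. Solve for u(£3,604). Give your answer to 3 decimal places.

0.590

By the standard-gamble method, u(£3,604) is just the indifference probability on the best outcome: 0.59.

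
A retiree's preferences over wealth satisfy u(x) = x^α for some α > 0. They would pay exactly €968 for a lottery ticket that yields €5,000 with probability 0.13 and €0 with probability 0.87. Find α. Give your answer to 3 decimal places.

α ≈ 1.243

EU(lottery) = 0.13·5000^α + 0.87·0 = 0.13·5000^α.
Indifference: 968^α = 0.13·5000^α, so (968/5000)^α = 0.13.
Taking logs: α·ln(968/5000) = ln(0.13), so α = -2.040221 / -1.641961 ≈ 1.243.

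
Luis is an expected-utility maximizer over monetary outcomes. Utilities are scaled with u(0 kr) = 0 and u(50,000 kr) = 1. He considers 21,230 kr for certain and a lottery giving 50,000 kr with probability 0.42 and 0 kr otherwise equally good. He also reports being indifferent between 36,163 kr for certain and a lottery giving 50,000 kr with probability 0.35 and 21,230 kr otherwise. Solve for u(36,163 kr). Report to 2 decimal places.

The first gamble pins u(21,230 kr): it must equal 0.42·1 + 0.58·0 = 0.42.
Chaining: u(36,163 kr) = 0.35·1.00 + 0.65·0.42 = 0.6230.

0.62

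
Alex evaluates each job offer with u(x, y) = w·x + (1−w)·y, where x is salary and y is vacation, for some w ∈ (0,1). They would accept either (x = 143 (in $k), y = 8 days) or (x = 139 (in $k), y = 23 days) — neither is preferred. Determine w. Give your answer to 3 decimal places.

u(143,8) = u(139,23) means w·143 + (1−w)·8 = w·139 + (1−w)·23.
Collecting terms: w·4 = (1−w)·15.
Hence w = 15/(4+15) = 15/19 = 0.789.

w = 0.789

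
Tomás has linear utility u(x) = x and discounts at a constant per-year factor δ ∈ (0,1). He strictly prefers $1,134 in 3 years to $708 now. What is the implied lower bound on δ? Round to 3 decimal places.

The preference means 708 < δ^3·1134.
Hence δ^3 > 708/1134 = 0.62434, and x ↦ x^(1/3) is increasing on (0,∞).
δ > (708/1134)^(1/3) ≈ 0.855.

δ > 0.855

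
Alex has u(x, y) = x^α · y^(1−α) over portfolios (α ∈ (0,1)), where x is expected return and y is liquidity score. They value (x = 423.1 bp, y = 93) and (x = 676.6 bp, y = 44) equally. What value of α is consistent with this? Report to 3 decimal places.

α ≈ 0.615

The Cobb–Douglas utilities coincide, so 423.1^α·93^(1−α) = 676.6^α·44^(1−α).
(423.1/676.6)^α = (44/93)^(1−α); take logs: α·ln(423.1/676.6) = (1−α)·ln(44/93), i.e. α·-0.469472 = (1−α)·-0.748410.
With A = -0.469472 and B = -0.748410: α·A = (1−α)·B, so α = B/(A+B) = -0.748410/-1.217882 ≈ 0.615.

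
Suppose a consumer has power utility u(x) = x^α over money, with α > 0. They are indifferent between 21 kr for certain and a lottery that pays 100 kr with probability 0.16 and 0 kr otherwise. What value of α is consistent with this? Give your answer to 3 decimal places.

The lottery's expected utility is 0.16·u(100) + 0.84·u(0) = 0.16·100^α (since u(0) = 0 for α > 0).
Setting u(21) equal to that: 21^α = 0.16·100^α ⇒ (21/100)^α = 0.16.
Take logs: α = ln 0.16 / ln(21/100) ≈ 1.17424.

α ≈ 1.174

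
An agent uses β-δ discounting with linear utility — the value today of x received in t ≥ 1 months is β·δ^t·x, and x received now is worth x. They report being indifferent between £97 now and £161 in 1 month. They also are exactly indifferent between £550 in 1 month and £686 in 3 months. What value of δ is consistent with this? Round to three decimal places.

δ ≈ 0.895

From the later pair, β·δ^1·550 = β·δ^3·686; dividing through, δ^2 = 550/686 = 0.80175, so δ = 0.89540.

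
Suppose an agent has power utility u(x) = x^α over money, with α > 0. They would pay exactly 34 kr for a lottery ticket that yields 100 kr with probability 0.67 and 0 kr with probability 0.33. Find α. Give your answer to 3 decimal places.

The lottery's expected utility is 0.67·u(100) + 0.33·u(0) = 0.67·100^α (since u(0) = 0 for α > 0).
Indifference: 34^α = 0.67·100^α, so (34/100)^α = 0.67.
α = ln(0.67) / ln(34/100) = -0.400478/-1.078810 ≈ 0.371.

α ≈ 0.371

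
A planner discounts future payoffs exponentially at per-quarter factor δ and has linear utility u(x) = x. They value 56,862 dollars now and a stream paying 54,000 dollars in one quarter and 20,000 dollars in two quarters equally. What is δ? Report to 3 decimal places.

δ ≈ 0.810

Present value of the stream is 54000·δ + 20000·δ². Indifference gives 54000δ + 20000δ² = 56862.
Rearranged: 20000δ² + 54000δ − 56862 = 0.
The positive root is δ = [−54000 + √(54000² + 4·20000·56862)] / (2·20000) = (−54000 + 86400.000)/40000 ≈ 0.810.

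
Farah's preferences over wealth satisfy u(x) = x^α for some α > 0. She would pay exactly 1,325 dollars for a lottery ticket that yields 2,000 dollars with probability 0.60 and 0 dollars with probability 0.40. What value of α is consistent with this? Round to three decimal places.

EU(lottery) = 0.60·2000^α + 0.40·0 = 0.60·2000^α.
Indifference: 1325^α = 0.60·2000^α, so (1325/2000)^α = 0.60.
α = ln(0.60) / ln(1325/2000) = -0.510826/-0.411735 ≈ 1.241.

α ≈ 1.241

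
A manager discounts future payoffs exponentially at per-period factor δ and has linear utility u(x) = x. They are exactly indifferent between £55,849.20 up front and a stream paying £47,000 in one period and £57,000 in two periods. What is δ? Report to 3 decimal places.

Present value of the stream is 47000·δ + 57000·δ². Indifference gives 47000δ + 57000δ² = 55849.20.
That is, 57000δ² + 47000δ − 55849.20 = 0, a quadratic in δ.
δ = (−47000 + √(47000² + 4·57000·55849.20)) / (2·57000) = (−47000 + √14942617600.00) / 114000 ≈ 0.660.

δ ≈ 0.660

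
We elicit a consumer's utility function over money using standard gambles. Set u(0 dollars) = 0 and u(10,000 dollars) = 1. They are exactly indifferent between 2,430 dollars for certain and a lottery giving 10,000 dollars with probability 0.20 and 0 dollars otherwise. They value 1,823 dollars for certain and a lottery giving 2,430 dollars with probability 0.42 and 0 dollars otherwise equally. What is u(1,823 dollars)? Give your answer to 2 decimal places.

0.08

First, u(2,430 dollars) = 0.20·u(10,000 dollars) + 0.80·u(0 dollars) = 0.20.
Chaining: u(1,823 dollars) = 0.42·0.20 + 0.58·0.00 = 0.0840.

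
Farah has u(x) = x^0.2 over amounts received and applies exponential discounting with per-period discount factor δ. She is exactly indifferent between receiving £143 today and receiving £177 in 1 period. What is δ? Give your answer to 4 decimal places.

δ ≈ 0.9582

Indifference means u(143) = δ · u(177), so δ = u(143)/u(177).
With u(x) = x^0.2: δ = 143^0.2/177^0.2 = (143/177)^0.2 = 0.95824.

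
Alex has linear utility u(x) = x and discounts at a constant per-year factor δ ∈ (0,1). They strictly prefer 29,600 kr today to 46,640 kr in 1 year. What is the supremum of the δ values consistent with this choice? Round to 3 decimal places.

δ < 0.635

Under u(x) = x this choice says 29600 > δ·46640.
Dividing through by 46640 gives δ < 0.63465.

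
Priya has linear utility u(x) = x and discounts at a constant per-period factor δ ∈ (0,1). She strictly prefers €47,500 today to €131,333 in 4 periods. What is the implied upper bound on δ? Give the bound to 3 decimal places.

Comparing present values: 47500 > δ^4·131333.
Dividing by 131333: δ^4 < 0.36168. Both sides are positive, so the 4th root keeps the direction.
δ < (47500/131333)^(1/4) ≈ 0.775.

δ < 0.775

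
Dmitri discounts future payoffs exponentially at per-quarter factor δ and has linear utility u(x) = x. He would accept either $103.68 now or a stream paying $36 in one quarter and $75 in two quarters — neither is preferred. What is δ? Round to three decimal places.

The stream is worth 36δ + 75δ² today, so 36δ + 75δ² = 103.68.
So 75δ² + 36δ − 103.68 = 0.
The positive root is δ = [−36 + √(36² + 4·75·103.68)] / (2·75) = (−36 + 180.000)/150 ≈ 0.960.

δ ≈ 0.960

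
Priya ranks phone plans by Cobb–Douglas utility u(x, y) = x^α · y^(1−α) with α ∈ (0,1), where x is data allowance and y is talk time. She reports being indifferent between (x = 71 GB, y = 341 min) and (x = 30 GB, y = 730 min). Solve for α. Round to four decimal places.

α ≈ 0.4691

Set the two utilities equal: 71^α·341^(1−α) = 30^α·730^(1−α).
Rearrange to (71/30)^α = (730/341)^(1−α) and take logs: α·0.8614825 = (1−α)·0.7611621.
So α/(1−α) = (0.7611621)/(0.8614825) = 0.8835491, and α = 0.8835491/1.8835491 ≈ 0.4691.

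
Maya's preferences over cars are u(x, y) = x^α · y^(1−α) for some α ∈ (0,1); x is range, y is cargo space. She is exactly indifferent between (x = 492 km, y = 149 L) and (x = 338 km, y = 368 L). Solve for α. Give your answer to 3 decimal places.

α ≈ 0.707

Set the two utilities equal: 492^α·149^(1−α) = 338^α·368^(1−α).
(492/338)^α = (368/149)^(1−α); take logs: α·ln(492/338) = (1−α)·ln(368/149), i.e. α·0.375433 = (1−α)·0.904137.
So α/(1−α) = (0.904137)/(0.375433) = 2.408251, and α = 2.408251/3.408251 ≈ 0.707.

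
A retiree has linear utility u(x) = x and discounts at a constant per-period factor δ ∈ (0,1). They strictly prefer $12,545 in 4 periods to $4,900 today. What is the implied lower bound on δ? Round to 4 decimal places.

The preference means 4900 < δ^4·12545.
Dividing by 12545: δ^4 > 0.39059. Both sides are positive, so the 4th root keeps the direction.
δ > (4900/12545)^(1/4) ≈ 0.7906.

δ > 0.7906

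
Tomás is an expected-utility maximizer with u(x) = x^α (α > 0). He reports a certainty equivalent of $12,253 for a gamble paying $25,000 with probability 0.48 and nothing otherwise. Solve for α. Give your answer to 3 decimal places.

Since u(0) = 0, the lottery's EU is 0.48·25000^α.
Equating: 12253^α = 0.48·25000^α, i.e. 0.4901^α = 0.48.
Taking logs: α·ln(12253/25000) = ln(0.48), so α = -0.733969 / -0.713105 ≈ 1.029.

α ≈ 1.029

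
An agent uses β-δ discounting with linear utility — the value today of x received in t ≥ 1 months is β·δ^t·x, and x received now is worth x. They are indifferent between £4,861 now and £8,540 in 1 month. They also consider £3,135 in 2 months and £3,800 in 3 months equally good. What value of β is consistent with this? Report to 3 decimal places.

β ≈ 0.690

From the later pair, β·δ^2·3135 = β·δ^3·3800; dividing through, δ = 3135/3800 = 0.82500.
The first indifference: 4861 = β·δ·8540, so β = 4861/(δ·8540) = 4861/(0.82500·8540) ≈ 0.690.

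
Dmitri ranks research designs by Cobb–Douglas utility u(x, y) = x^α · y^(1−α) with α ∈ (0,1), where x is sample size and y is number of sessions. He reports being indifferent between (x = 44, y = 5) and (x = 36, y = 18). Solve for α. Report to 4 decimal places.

Indifference: 44^α · 5^(1−α) = 36^α · 18^(1−α).
Taking logs: α·ln 44 + (1−α)·ln 5 = α·ln 36 + (1−α)·ln 18, i.e. α·0.2006707 = (1−α)·1.2809338.
Thus α·(1.4816045) = 1.2809338, so α = 1.2809338/1.4816045 ≈ 0.8646.

α ≈ 0.8646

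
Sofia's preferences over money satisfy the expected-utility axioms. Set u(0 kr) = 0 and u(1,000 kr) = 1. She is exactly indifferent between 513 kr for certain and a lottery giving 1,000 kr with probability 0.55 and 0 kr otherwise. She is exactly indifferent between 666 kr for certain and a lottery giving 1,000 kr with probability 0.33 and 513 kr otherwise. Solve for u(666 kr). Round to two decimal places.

The first gamble pins u(513 kr): it must equal 0.55·1 + 0.45·0 = 0.55.
The second indifference gives u(666 kr) = 0.33·u(1,000 kr) + 0.67·u(513 kr) = 0.33·1.00 + 0.67·0.55 = 0.6985.

0.70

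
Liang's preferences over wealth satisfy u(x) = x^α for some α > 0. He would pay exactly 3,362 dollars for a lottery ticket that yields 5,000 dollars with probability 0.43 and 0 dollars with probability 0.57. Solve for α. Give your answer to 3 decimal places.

Since u(0) = 0, the lottery's EU is 0.43·5000^α.
Indifference: 3362^α = 0.43·5000^α, so (3362/5000)^α = 0.43.
Taking logs: α·ln(3362/5000) = ln(0.43), so α = -0.843970 / -0.396902 ≈ 2.126.

α ≈ 2.126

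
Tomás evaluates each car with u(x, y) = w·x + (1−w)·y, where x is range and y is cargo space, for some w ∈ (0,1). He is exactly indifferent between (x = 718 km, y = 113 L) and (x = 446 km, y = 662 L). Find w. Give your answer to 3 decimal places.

w = 0.669

Equating utilities: w·718 + (1−w)·113 = w·446 + (1−w)·662.
Rearranging, 272·w − 549·(1−w) = 0.
Hence w = 549/(272+549) = 549/821 = 0.669.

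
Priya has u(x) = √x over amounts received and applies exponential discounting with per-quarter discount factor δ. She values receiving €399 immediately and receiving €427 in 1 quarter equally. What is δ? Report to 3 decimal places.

The payoff in 1 quarter is discounted by δ, so u(399) = δ·u(427) and δ = u(399)/u(427).
Since u(x) = √x, δ = √(399/427) = 0.96666.

δ ≈ 0.967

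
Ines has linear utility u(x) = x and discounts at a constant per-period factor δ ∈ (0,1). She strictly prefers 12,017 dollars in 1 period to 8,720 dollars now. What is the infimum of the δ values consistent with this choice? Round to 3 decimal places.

Under u(x) = x this choice says 8720 < δ·12017.
So δ > 8720/12017 = 0.72564.

δ > 0.726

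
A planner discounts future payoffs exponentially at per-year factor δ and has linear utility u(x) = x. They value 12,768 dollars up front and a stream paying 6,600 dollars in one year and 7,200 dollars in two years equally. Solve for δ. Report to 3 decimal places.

δ ≈ 0.950

Equating present values: 12768 = 6600δ + 7200δ².
Rearranged: 7200δ² + 6600δ − 12768 = 0.
By the quadratic formula (taking the positive root), δ = (−6600 + √411278400.00) / 14400 ≈ 0.950.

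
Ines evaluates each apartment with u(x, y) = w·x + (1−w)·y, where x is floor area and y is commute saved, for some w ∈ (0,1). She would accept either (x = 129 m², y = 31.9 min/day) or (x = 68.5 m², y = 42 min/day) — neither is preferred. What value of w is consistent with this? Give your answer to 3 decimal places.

w = 0.143

Equating utilities: w·129 + (1−w)·31.9 = w·68.5 + (1−w)·42.
w·(129−68.5) = (1−w)·(42−31.9), i.e. w·60.5 = (1−w)·10.1.
Hence w = 10.1/(60.5+10.1) = 10.1/70.6 = 0.143.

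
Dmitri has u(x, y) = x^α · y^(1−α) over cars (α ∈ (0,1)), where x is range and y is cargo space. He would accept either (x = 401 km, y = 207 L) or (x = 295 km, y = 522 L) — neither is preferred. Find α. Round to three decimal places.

α ≈ 0.751

Set the two utilities equal: 401^α·207^(1−α) = 295^α·522^(1−α).
(401/295)^α = (522/207)^(1−α); take logs: α·ln(401/295) = (1−α)·ln(522/207), i.e. α·0.306986 = (1−α)·0.924949.
With A = 0.306986 and B = 0.924949: α·A = (1−α)·B, so α = B/(A+B) = 0.924949/1.231935 ≈ 0.751.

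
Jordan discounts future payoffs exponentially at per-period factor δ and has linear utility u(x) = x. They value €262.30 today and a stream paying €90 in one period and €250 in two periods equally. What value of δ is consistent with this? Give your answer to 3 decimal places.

δ ≈ 0.860

Present value of the stream is 90·δ + 250·δ². Indifference gives 90δ + 250δ² = 262.30.
That is, 250δ² + 90δ − 262.30 = 0, a quadratic in δ.
By the quadratic formula (taking the positive root), δ = (−90 + √270400.00) / 500 ≈ 0.860.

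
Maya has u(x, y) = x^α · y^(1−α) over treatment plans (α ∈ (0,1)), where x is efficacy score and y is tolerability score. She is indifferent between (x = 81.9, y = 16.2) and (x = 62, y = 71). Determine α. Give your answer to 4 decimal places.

α ≈ 0.8415

Indifference: 81.9^α · 16.2^(1−α) = 62^α · 71^(1−α).
Taking logs: α·ln 81.9 + (1−α)·ln 16.2 = α·ln 62 + (1−α)·ln 71, i.e. α·0.2783646 = (1−α)·1.4776686.
So α/(1−α) = (1.4776686)/(0.2783646) = 5.3083927, and α = 5.3083927/6.3083927 ≈ 0.8415.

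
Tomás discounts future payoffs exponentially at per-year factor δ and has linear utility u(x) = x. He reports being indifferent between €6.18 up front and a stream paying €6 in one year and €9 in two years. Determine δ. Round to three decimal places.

δ ≈ 0.560

The stream is worth 6δ + 9δ² today, so 6δ + 9δ² = 6.18.
That is, 9δ² + 6δ − 6.18 = 0, a quadratic in δ.
By the quadratic formula (taking the positive root), δ = (−6 + √258.48) / 18 ≈ 0.560.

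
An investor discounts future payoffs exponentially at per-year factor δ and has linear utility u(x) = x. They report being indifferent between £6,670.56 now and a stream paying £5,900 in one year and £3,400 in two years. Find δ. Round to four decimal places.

Present value of the stream is 5900·δ + 3400·δ². Indifference gives 5900δ + 3400δ² = 6670.56.
Rearranged: 3400δ² + 5900δ − 6670.56 = 0.
δ = (−5900 + √(5900² + 4·3400·6670.56)) / (2·3400) = (−5900 + √125529616.00) / 6800 ≈ 0.7800.

δ ≈ 0.7800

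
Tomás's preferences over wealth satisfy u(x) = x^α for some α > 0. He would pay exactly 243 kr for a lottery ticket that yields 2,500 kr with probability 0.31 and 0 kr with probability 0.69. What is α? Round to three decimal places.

The lottery's expected utility is 0.31·u(2500) + 0.69·u(0) = 0.31·2500^α (since u(0) = 0 for α > 0).
Indifference: 243^α = 0.31·2500^α, so (243/2500)^α = 0.31.
Taking logs: α·ln(243/2500) = ln(0.31), so α = -1.171183 / -2.330985 ≈ 0.502.

α ≈ 0.502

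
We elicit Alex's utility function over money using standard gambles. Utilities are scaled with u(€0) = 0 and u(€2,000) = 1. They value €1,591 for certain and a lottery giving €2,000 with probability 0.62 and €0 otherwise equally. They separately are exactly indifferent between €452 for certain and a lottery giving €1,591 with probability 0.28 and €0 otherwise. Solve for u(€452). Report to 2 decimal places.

From the first indifference, u(€1,591) = 0.62·u(€2,000) + 0.38·u(€0) = 0.62·1 + 0.38·0 = 0.62.
Then u(€452) = 0.28·u(€1,591) + 0.72·u(€0) = 0.28·0.62 + 0.72·0.00 = 0.1736.

0.17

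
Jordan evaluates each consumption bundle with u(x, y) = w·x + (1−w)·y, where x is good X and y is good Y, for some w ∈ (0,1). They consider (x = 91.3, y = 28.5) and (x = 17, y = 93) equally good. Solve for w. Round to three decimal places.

w = 0.465

Equating utilities: w·91.3 + (1−w)·28.5 = w·17 + (1−w)·93.
Collecting terms: w·74.3 = (1−w)·64.5.
The marginal rate of substitution is 64.5/74.3, so w = 64.5/(74.3+64.5) = 0.465.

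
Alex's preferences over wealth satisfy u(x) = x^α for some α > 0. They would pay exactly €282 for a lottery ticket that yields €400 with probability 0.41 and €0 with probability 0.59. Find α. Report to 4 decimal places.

Since u(0) = 0, the lottery's EU is 0.41·400^α.
Equating: 282^α = 0.41·400^α, i.e. 0.7050^α = 0.41.
Take logs: α = ln 0.41 / ln(282/400) ≈ 2.550648.

α ≈ 2.5506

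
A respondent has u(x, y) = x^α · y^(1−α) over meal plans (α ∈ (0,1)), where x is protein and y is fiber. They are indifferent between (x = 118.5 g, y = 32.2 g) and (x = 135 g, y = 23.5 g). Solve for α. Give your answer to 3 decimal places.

The Cobb–Douglas utilities coincide, so 118.5^α·32.2^(1−α) = 135^α·23.5^(1−α).
Taking logs: α·ln 118.5 + (1−α)·ln 32.2 = α·ln 135 + (1−α)·ln 23.5, i.e. α·-0.130362 = (1−α)·-0.314966.
Thus α·(-0.445328) = -0.314966, so α = -0.314966/-0.445328 ≈ 0.707.

α ≈ 0.707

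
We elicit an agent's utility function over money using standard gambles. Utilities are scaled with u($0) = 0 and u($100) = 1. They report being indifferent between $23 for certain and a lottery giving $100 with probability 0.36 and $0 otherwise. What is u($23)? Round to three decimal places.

0.360

u($23) equals the lottery's expected utility: 0.36·1 + 0.64·0 = 0.36.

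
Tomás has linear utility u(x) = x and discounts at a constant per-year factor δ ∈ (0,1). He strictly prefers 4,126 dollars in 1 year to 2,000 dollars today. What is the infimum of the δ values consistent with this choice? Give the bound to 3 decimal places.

δ > 0.485

Under u(x) = x this choice says 2000 < δ·4126.
So δ > 2000/4126 = 0.48473.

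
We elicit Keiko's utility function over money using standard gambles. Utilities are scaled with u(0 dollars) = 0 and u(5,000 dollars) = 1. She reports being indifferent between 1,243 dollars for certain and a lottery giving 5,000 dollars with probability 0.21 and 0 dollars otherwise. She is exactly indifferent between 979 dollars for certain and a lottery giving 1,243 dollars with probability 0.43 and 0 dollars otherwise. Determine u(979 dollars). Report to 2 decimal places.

0.09

First, u(1,243 dollars) = 0.21·u(5,000 dollars) + 0.79·u(0 dollars) = 0.21.
Then u(979 dollars) = 0.43·u(1,243 dollars) + 0.57·u(0 dollars) = 0.43·0.21 + 0.57·0.00 = 0.0903.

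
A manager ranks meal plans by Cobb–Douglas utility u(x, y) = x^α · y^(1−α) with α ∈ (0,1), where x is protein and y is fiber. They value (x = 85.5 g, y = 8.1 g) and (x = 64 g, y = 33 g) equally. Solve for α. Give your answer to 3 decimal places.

α ≈ 0.829

Set the two utilities equal: 85.5^α·8.1^(1−α) = 64^α·33^(1−α).
Taking logs: α·ln 85.5 + (1−α)·ln 8.1 = α·ln 64 + (1−α)·ln 33, i.e. α·0.289633 = (1−α)·1.404643.
Thus α·(1.694276) = 1.404643, so α = 1.404643/1.694276 ≈ 0.829.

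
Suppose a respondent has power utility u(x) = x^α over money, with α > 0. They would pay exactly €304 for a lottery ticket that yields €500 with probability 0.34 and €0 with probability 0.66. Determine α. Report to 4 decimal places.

The lottery's expected utility is 0.34·u(500) + 0.66·u(0) = 0.34·500^α (since u(0) = 0 for α > 0).
Equating: 304^α = 0.34·500^α, i.e. 0.6080^α = 0.34.
α = ln(0.34) / ln(304/500) = -1.0788097/-0.4975804 ≈ 2.1681.

α ≈ 2.1681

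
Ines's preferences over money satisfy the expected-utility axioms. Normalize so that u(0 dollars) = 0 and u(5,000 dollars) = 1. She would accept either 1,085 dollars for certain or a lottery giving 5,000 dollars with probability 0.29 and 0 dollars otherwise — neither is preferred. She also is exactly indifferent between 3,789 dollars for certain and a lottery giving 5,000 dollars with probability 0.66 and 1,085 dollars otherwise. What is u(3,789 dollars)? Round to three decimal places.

0.759

The first gamble pins u(1,085 dollars): it must equal 0.29·1 + 0.71·0 = 0.29.
Then u(3,789 dollars) = 0.66·u(5,000 dollars) + 0.34·u(1,085 dollars) = 0.66·1.00 + 0.34·0.29 = 0.7586.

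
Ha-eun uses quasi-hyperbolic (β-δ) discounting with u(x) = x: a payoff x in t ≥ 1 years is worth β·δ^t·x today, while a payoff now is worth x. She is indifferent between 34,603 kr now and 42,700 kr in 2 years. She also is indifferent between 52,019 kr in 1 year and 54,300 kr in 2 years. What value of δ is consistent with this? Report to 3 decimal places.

δ ≈ 0.958

The second indifference involves only future payoffs, so β cancels: β·δ^1·52019 = β·δ^2·54300, giving δ = 52019/54300 = 0.95799.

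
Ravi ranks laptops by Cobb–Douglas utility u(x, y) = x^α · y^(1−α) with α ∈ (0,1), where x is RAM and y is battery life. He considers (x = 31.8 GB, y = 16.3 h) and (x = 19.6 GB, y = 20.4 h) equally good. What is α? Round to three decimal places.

α ≈ 0.317

The Cobb–Douglas utilities coincide, so 31.8^α·16.3^(1−α) = 19.6^α·20.4^(1−α).
(31.8/19.6)^α = (20.4/16.3)^(1−α); take logs: α·ln(31.8/19.6) = (1−α)·ln(20.4/16.3), i.e. α·0.483937 = (1−α)·0.224370.
With A = 0.483937 and B = 0.224370: α·A = (1−α)·B, so α = B/(A+B) = 0.224370/0.708307 ≈ 0.317.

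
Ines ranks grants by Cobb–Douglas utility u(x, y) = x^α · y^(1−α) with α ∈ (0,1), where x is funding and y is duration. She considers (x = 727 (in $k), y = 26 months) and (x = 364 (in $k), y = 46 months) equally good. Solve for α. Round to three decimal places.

α ≈ 0.452

The Cobb–Douglas utilities coincide, so 727^α·26^(1−α) = 364^α·46^(1−α).
(727/364)^α = (46/26)^(1−α); take logs: α·ln(727/364) = (1−α)·ln(46/26), i.e. α·0.691773 = (1−α)·0.570545.
With A = 0.691773 and B = 0.570545: α·A = (1−α)·B, so α = B/(A+B) = 0.570545/1.262318 ≈ 0.452.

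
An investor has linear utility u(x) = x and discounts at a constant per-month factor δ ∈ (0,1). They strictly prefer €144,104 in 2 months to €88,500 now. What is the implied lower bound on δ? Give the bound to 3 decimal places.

δ > 0.784

Comparing present values: 88500 < δ^2·144104.
So δ^2 > 88500/144104 = 0.61414; taking the square root of both positive sides preserves the inequality.
δ > 0.61414^(1/2) = 0.784.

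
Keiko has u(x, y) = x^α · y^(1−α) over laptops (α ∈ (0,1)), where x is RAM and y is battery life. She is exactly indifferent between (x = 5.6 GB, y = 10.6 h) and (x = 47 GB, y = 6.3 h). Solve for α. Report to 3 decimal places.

α ≈ 0.197

The Cobb–Douglas utilities coincide, so 5.6^α·10.6^(1−α) = 47^α·6.3^(1−α).
Taking logs: α·ln 5.6 + (1−α)·ln 10.6 = α·ln 47 + (1−α)·ln 6.3, i.e. α·-2.127381 = (1−α)·-0.520304.
With A = -2.127381 and B = -0.520304: α·A = (1−α)·B, so α = B/(A+B) = -0.520304/-2.647685 ≈ 0.197.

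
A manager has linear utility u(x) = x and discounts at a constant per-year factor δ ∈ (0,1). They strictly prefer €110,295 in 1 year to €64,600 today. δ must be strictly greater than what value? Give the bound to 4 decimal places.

δ > 0.5857

The preference means 64600 < δ·110295.
So δ > 64600/110295 = 0.58570.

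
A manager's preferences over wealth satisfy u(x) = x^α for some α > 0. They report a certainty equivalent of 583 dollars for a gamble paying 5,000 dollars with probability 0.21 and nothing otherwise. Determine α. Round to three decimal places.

EU(lottery) = 0.21·5000^α + 0.79·0 = 0.21·5000^α.
Equating: 583^α = 0.21·5000^α, i.e. 0.1166^α = 0.21.
α = ln(0.21) / ln(583/5000) = -1.560648/-2.149006 ≈ 0.726.

α ≈ 0.726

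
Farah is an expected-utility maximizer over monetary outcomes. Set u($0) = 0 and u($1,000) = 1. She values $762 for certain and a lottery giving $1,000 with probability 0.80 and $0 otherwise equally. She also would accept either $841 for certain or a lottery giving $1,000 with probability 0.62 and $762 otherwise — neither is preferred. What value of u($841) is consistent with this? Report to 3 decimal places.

0.924

The first gamble pins u($762): it must equal 0.80·1 + 0.20·0 = 0.80.
The second indifference gives u($841) = 0.62·u($1,000) + 0.38·u($762) = 0.62·1.00 + 0.38·0.80 = 0.9240.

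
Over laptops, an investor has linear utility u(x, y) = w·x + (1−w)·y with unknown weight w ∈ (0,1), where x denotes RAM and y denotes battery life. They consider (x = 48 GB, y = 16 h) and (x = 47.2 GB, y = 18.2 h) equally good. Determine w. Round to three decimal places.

Equating utilities: w·48 + (1−w)·16 = w·47.2 + (1−w)·18.2.
Rearranging, 0.8·w − 2.2·(1−w) = 0.
The marginal rate of substitution is 2.2/0.8, so w = 2.2/(0.8+2.2) = 0.733.

w = 0.733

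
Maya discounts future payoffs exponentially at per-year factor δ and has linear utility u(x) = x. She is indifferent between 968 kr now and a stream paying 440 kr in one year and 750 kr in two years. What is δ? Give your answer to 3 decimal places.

δ ≈ 0.880

Present value of the stream is 440·δ + 750·δ². Indifference gives 440δ + 750δ² = 968.
So 750δ² + 440δ − 968 = 0.
The positive root is δ = [−440 + √(440² + 4·750·968)] / (2·750) = (−440 + 1760.000)/1500 ≈ 0.880.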